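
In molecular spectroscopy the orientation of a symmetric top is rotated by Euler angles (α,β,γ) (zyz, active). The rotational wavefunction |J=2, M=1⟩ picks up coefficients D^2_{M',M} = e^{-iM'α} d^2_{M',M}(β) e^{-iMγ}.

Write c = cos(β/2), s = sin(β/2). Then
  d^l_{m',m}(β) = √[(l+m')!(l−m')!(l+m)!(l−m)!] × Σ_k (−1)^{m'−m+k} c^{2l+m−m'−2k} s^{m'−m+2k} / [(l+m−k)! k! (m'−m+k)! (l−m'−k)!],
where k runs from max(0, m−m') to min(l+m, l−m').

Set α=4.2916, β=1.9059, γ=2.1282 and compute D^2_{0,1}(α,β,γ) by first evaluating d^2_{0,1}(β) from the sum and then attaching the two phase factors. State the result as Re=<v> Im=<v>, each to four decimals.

Re=0.2012 Im=0.3228

D^2_{0,1}(4.2916,1.9059,2.1282) = e^{-i·0·4.2916}·d^2_{0,1}(1.9059)·e^{-i·1·2.1282}. Compute d first:
c=cos(1.905900/2)=0.579281, s=sin(1.905900/2)=0.815128; N=√[2·2·6·1]=4.898979
k∈{1,2} keeps every argument non-negative
  k=1: (−1)^0·4.8990/(2)·0.5793^3·0.8151^1 = +0.388123
  k=2: (−1)^1·4.8990/(2)·0.5793^1·0.8151^3 = -0.768497
d^2_{0,1}(1.9059) = +0.388123 -0.768497 = -0.380374
D = (+1.000000+0.000000i)·(-0.380374)·(-0.528985-0.848631i) = +0.201212+0.322797i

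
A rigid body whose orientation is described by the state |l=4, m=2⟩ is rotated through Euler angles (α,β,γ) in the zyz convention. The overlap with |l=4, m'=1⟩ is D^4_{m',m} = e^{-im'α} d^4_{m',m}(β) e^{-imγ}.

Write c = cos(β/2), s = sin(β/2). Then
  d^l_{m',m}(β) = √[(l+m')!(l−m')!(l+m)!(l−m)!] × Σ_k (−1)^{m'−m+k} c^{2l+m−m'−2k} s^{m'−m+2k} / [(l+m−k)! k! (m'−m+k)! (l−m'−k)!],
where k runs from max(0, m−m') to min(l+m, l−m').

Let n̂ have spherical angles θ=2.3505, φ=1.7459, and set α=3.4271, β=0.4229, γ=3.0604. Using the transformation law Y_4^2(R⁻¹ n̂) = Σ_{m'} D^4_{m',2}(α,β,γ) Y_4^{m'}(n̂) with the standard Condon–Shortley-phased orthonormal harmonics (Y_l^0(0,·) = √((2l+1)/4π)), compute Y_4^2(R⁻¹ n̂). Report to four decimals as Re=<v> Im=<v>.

Need the full column D^4_{m',2} for m'=−4..4 at α=3.4271, β=0.4229, γ=3.0604.
cos(β/2)=0.977728, sin(β/2)=0.209878
d^4_{-4,2}: single k=6 term ⇒ +0.000432;  D = +0.000114+0.000417i
d^4_{-3,2}: k∈[5..6] ⇒ +0.004272 -0.000066 = +0.004207;  D = -0.002206-0.003582i
d^4_{-2,2}: k∈[4..6] ⇒ +0.026597 -0.000980 +0.000004 = +0.025620;  D = +0.019033+0.017150i
d^4_{-1,2}: k∈[3..5] ⇒ +0.116816 -0.008074 +0.000074 = +0.108817;  D = -0.098083-0.047125i
d^4_{0,2}: k∈[2..4] ⇒ +0.365058 -0.044857 +0.000775 = +0.320976;  D = +0.316754+0.051893i
d^4_{1,2}: k∈[1..3] ⇒ +0.760550 -0.175225 +0.005383 = +0.590708;  D = -0.586237+0.072546i
d^4_{2,2}: k∈[0..2] ⇒ +0.835109 -0.461766 +0.026597 = +0.399940;  D = +0.367011-0.158917i
d^4_{3,2}: k∈[0..1] ⇒ -0.670742 +0.092720 = -0.578022;  D = +0.444271-0.369774i
d^4_{4,2}: single k=0 term ⇒ +0.203620;  D = +0.113481-0.169065i
Y_4^{m'}(θ=2.3505,φ=1.7459) and Σ D·Y over m':
  (+0.0001+0.0004i)·(+0.0865-0.0729i)  (-0.0022-0.0036i)·(-0.1587-0.2738i)  (+0.0190+0.0172i)·(-0.3909+0.1428i)  (-0.0981-0.0471i)·(+0.0190+0.1072i)  (+0.3168+0.0519i)·(-0.3467+0.0000i)  (-0.5862+0.0725i)·(-0.0190+0.1072i)  (+0.3670-0.1589i)·(-0.3909-0.1428i)  (+0.4443-0.3698i)·(+0.1587-0.2738i)  (+0.1135-0.1691i)·(+0.0865+0.0729i)
Y_4^2(R⁻¹ n̂) = -0.288510-0.273340i

Re=-0.2885 Im=-0.2733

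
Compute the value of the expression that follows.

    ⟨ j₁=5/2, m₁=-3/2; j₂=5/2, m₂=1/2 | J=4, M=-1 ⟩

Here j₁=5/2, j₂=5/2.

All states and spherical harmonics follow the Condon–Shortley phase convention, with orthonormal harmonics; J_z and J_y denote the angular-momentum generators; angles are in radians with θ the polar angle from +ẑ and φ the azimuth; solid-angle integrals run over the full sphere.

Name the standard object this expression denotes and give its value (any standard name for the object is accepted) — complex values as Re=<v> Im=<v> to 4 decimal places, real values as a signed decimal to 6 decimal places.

Clebsch–Gordan coefficient, −√(5/14) ≈ -0.597614

This is a Clebsch–Gordan (vector-coupling) coefficient.
√[9·1!4!4!/10! · 1!4!3!2!3!5!] = √(10368/35)
  +(−1)^0/∏(0,1,4,3,0,1)! = 1/144  (running 1/144)
  +(−1)^1/∏(1,0,3,2,1,2)! = -1/24  (running -5/144)
⟨..|..⟩ = √(10368/35)·(-5/144) = -0.597614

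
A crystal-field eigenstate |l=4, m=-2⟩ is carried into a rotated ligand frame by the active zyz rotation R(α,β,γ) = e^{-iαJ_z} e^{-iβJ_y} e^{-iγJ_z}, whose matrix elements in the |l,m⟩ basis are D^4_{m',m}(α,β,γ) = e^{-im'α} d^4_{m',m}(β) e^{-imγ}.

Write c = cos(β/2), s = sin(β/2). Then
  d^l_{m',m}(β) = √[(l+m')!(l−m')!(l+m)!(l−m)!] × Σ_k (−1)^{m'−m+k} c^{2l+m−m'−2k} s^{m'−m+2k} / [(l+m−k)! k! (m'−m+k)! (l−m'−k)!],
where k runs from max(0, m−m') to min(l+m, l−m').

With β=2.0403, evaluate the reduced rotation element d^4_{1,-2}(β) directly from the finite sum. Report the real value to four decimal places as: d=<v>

d^4_{1,-2}(β=2.0403) via the finite sum:
With c≡cos(β/2)=0.523238 and s≡sin(β/2)=0.852187, N=[120·6·2·720]^{1/2}=1018.233765
The bounds max(0,m−m')=0 and min(l+m,l−m')=2 give 3 terms
  k=0: (−1)^3·1018.2338/(72)·0.5232^5·0.8522^3 = -0.343254
  k=1: (−1)^4·1018.2338/(48)·0.5232^3·0.8522^5 = +1.365770
  k=2: (−1)^5·1018.2338/(240)·0.5232^1·0.8522^7 = -0.724566
d^4_{1,-2}(2.0403) = -0.343254 +1.365770 -0.724566 = +0.297950

d=0.2979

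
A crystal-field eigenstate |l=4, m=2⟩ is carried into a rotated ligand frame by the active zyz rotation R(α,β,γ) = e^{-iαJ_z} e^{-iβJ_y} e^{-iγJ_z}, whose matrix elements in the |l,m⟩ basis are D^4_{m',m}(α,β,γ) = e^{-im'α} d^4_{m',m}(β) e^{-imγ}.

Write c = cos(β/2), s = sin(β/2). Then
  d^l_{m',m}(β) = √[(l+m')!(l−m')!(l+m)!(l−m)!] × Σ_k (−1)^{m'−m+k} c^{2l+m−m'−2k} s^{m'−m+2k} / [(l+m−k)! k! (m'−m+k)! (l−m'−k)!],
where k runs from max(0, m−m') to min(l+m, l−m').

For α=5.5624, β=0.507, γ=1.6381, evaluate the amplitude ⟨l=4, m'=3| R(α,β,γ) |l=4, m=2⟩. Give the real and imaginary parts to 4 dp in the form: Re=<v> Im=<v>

Re=-0.2634 Im=0.5358

Split into d^4_{3,2}(β=0.5070) × two z-phases.
With c≡cos(β/2)=0.968041 and s≡sin(β/2)=0.250794, N=[5040·1·720·2]^{1/2}=2693.993318
Admissible k: 0..1 (factorial args all ≥0)
  k=0: (−1)^1·2693.9933/(720)·0.9680^7·0.2508^1 = -0.747542
  k=1: (−1)^2·2693.9933/(240)·0.9680^5·0.2508^3 = +0.150523
d^4_{3,2}(0.5070) = -0.747542 +0.150523 = -0.597019
Attach z-rotation phases: D = e^{-i(3)(5.5624)}·(-0.597019)·e^{-i(2)(1.6381)} = -0.263414+0.535766i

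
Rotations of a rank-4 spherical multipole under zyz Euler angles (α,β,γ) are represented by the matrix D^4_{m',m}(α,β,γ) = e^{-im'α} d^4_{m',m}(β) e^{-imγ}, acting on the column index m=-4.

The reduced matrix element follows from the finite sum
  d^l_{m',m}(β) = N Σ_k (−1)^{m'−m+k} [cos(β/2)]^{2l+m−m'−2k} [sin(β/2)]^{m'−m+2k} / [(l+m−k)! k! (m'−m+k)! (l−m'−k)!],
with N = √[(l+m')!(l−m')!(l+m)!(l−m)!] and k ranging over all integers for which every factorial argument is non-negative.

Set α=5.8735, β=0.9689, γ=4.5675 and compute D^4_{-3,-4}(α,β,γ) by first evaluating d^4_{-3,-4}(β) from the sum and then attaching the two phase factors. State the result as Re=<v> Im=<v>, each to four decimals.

Re=0.1319 Im=0.5441

Split into d^4_{-3,-4}(β=0.9689) × two z-phases.
c=cos(0.968900/2)=0.884931, s=sin(0.968900/2)=0.465722; N=√[1·5040·1·40320]=14255.272709
Admissible k: 0..0 (factorial args all ≥0)
  k=0: (−1)^1·14255.2727/(5040)·0.8849^7·0.4657^1 = -0.559807
d^4_{-3,-4}(0.9689) = -0.559807
D = (+0.335127-0.942173i)·(-0.559807)·(+0.836706-0.547652i) = +0.131879+0.544051i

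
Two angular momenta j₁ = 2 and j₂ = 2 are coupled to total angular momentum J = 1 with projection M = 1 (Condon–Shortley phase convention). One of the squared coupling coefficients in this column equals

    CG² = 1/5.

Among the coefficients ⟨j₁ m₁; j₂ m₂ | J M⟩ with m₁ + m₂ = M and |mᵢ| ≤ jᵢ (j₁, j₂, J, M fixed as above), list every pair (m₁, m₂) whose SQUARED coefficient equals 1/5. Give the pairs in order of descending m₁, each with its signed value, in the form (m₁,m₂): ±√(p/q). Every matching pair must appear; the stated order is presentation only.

Admissible pairs with m₁+m₂ = M = 1: (-1,2), (0,1), (1,0), (2,-1)
  (m₁,m₂)=(2,-1): CG² = 1/5, CG = +√(1/5)   ← matches the target
  (m₁,m₂)=(1,0): CG² = 3/10, CG = −√(3/10)
  (m₁,m₂)=(0,1): CG² = 3/10, CG = +√(3/10)
  (m₁,m₂)=(-1,2): CG² = 1/5, CG = −√(1/5)   ← matches the target
Pairs with CG² = 1/5: (2,-1): +√(1/5); (-1,2): −√(1/5)

(2,-1): +√(1/5); (-1,2): −√(1/5)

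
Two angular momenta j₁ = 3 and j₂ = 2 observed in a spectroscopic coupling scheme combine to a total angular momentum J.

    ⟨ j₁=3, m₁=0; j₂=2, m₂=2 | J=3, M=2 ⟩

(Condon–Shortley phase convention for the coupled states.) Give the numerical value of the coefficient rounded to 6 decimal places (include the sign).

+√(1/3) ≈ +0.577350

j₁+j₂−J=2  J+j₁−j₂=4  J−j₁+j₂=2  j₁+j₂+J+1=9
(j₁±m₁, j₂±m₂, J±M) = (3,3,4,0,5,1)
P² = 192
sum k=2..2:
  [2] +1/24 = 1/24
S = 1/24
C² = P²·S² = 1/3 ; C = +0.577350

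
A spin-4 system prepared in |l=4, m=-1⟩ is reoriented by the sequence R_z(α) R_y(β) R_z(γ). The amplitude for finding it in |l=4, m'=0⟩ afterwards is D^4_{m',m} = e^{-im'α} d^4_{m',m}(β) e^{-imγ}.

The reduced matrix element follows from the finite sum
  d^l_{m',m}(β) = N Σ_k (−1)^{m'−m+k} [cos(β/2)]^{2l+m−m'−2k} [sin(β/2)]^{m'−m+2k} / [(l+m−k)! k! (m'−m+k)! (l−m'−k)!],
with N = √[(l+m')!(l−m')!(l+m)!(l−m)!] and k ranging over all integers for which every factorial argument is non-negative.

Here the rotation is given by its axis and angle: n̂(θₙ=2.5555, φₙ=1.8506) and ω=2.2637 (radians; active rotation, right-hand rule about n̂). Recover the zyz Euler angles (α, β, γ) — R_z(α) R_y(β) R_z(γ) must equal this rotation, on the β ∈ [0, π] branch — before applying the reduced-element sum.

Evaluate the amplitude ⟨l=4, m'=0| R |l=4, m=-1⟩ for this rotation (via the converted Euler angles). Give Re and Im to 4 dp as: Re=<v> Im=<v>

Re=0.0704 Im=-0.2961

Axis–angle → zyz. n̂ = (sinθₙcosφₙ, sinθₙsinφₙ, cosθₙ) = (-0.152751, +0.531599, -0.833108), ω = 2.2637.
R = I cosω + sinω [n̂]ₓ + (1−cosω) n̂n̂ᵀ gives
  R = [-0.600537, +0.507917, +0.617557; -0.774061, -0.175660, -0.608254; -0.200463, -0.843305, +0.498649]
β = atan2(√(R₁₃²+R₂₃²), R₃₃) = 1.048757; α = atan2(R₂₃, R₁₃) mod 2π = 5.505376; γ = atan2(R₃₂, −R₃₁) mod 2π = 4.945768
D^4_{0,-1}(5.5054,1.0488,4.9458) = e^{-i·0·5.5054}·d^4_{0,-1}(1.0488)·e^{-i·-1·4.9458}. Compute d first:
c=cos(1.048757/2)=0.865635, s=sin(1.048757/2)=0.500675; N=√[24·24·6·120]=643.987578
k: max(0,(-1)−(0))=0 … min(4+(-1),4−(0))=3
  k=0: (−1)^1·643.9876/(144)·0.8656^7·0.5007^1 = -0.815484
  k=1: (−1)^2·643.9876/(24)·0.8656^5·0.5007^3 = +1.636851
  k=2: (−1)^3·643.9876/(24)·0.8656^3·0.5007^5 = -0.547585
  k=3: (−1)^4·643.9876/(144)·0.8656^1·0.5007^7 = +0.030531
d^4_{0,-1}(1.0488) = -0.815484 +1.636851 -0.547585 +0.030531 = +0.304313
Attach z-rotation phases: D = e^{-i(0)(5.5054)}·(+0.304313)·e^{-i(-1)(4.9458)} = +0.070377-0.296063i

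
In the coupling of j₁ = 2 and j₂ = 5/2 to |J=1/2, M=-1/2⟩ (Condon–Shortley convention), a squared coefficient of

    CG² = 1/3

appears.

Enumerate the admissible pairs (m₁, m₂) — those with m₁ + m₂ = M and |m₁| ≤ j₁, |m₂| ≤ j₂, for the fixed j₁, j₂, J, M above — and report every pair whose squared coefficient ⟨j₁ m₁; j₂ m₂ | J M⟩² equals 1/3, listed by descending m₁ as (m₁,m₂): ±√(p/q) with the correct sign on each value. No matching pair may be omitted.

(2,-5/2): +√(1/3)

Admissible pairs with m₁+m₂ = M = -1/2: (-2,3/2), (-1,1/2), (0,-1/2), (1,-3/2), (2,-5/2)
  (m₁,m₂)=(2,-5/2): CG² = 1/3, CG = +√(1/3)   ← matches the target
  (m₁,m₂)=(1,-3/2): CG² = 4/15, CG = −√(4/15)
  (m₁,m₂)=(0,-1/2): CG² = 1/5, CG = +√(1/5)
  (m₁,m₂)=(-1,1/2): CG² = 2/15, CG = −√(2/15)
  (m₁,m₂)=(-2,3/2): CG² = 1/15, CG = +√(1/15)
Pairs with CG² = 1/3: (2,-5/2): +√(1/3)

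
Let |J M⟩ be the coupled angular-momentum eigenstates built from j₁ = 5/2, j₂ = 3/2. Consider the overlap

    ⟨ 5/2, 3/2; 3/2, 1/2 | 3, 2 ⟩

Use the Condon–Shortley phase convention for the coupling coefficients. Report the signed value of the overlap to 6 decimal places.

triangle: 1!·4!·2!/8! = 48/40320
(j±m)!: 4!·1!·2!·1!·5!·1! = 5760
prefactor² = (2J+1)·Δ·N² = 48
  k=0: +1/(0!·1!·1!·2!·3!·0!) = 1/12
  k=1: −1/(1!·0!·0!·1!·4!·1!) = -1/24
Σ = 1/24  ⇒  CG² = 48·(1/24)² = 1/12
CG = +√(1/12) = +0.288675

+√(1/12) ≈ +0.288675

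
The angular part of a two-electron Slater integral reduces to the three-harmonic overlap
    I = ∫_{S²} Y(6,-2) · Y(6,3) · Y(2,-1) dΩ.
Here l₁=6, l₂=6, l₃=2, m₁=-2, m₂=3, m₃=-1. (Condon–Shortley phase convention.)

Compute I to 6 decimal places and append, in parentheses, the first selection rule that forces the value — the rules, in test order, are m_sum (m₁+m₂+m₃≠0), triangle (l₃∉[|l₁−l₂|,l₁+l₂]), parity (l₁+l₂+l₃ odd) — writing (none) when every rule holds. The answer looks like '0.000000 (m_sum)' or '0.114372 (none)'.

m-sum 0 ✓  L=14 even ✓  0≤2≤12 ✓
Π(2lᵢ+1) = 13×13×5 = 845
triangle coeff Δ(6,6,2) = 1/90090
Σ_t [4,6]: t=4:+1/69120 t=5:−1/14400 t=6:+1/69120 = -7/172800
(3j)²=14/715 [(6 6 2; 0 0 0)], sign=-1
Σ_t [7,8]: t=7:−1/60480 t=8:+1/161280 = -1/96768
(3j)²=15/1001 [(6 6 2; -2 3 -1)], sign=+1
⇒ 4πI² = 30/121
I = (-1)√(30/121/(4π)) = -0.14046335
No selection rule forces the value: the integral is nonzero (none).

-0.140463 (none)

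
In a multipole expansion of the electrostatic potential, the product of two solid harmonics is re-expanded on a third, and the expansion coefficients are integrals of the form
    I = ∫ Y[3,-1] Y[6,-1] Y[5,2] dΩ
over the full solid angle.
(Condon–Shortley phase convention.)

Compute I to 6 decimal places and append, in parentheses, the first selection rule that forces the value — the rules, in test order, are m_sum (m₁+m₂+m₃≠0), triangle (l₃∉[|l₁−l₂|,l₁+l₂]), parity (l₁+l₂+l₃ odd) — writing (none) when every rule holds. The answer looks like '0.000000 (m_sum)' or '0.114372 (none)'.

Rules hold: Σm=0, L=14 even, 3≤5≤9.
N = 7·13·11 = 1001
Δ = 4!·2!·8!/15! = 1/675675
Racah Σ t=1..3: t=1:−1/8640 t=2:+1/2304 t=3:−1/8640 = 7/34560
⇒ 3j(3 6 5; 0 0 0)² = 7/429, sgn -1
Racah Σ t=2..4: t=2:+1/5760 t=3:−1/8640 t=4:+1/241920 = 1/16128
⇒ 3j(3 6 5; -1 -1 2)² = 5/1001, sgn -1
4πI² = N·(3j₀)²·(3jₘ)² = 35/429
I = +1·√(0.0815851/4π) = 0.08057502
No selection rule forces the value: the integral is nonzero (none).

0.080575 (none)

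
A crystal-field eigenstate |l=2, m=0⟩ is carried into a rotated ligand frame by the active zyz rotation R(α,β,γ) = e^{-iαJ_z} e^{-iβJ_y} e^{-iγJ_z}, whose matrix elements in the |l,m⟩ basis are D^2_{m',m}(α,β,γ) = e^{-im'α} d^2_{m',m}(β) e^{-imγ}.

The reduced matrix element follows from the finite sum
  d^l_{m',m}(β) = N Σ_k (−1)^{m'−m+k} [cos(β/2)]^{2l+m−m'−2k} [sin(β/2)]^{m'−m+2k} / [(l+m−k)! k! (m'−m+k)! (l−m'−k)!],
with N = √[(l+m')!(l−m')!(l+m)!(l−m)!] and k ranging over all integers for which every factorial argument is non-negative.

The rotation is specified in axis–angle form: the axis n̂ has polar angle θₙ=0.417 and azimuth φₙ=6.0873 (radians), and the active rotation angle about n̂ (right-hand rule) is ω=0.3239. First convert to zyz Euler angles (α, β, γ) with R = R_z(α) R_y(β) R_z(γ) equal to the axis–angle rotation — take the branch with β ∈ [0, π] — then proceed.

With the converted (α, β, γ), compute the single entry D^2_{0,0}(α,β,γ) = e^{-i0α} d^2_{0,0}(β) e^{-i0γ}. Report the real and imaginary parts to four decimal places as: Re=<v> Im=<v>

Axis–angle → zyz. n̂ = (sinθₙcosφₙ, sinθₙsinφₙ, cosθₙ) = (+0.397274, -0.078831, +0.914308), ω = 0.3239.
R = I cosω + sinω [n̂]ₓ + (1−cosω) n̂n̂ᵀ gives
  R = [+0.956208, -0.292622, -0.006202; +0.289365, +0.948325, -0.130187; +0.043977, +0.122691, +0.991470]
β = atan2(√(R₁₃²+R₂₃²), R₃₃) = 0.130706; α = atan2(R₂₃, R₁₃) mod 2π = 4.664788; γ = atan2(R₃₂, −R₃₁) mod 2π = 1.914966
Split into d^2_{0,0}(β=0.1307) × two z-phases.
c=cos(0.130706/2)=0.997865, s=sin(0.130706/2)=0.065307; N=√[2·2·2·2]=4.000000
The bounds max(0,m−m')=0 and min(l+m,l−m')=2 give 3 terms
  k=0: (−1)^0·4.0000/(4)·0.9979^4·0.0653^0 = +0.991488
  k=1: (−1)^1·4.0000/(1)·0.9979^2·0.0653^2 = -0.016987
  k=2: (−1)^2·4.0000/(4)·0.9979^0·0.0653^4 = +0.000018
d^2_{0,0}(0.1307) = +0.991488 -0.016987 +0.000018 = +0.974519
Attach z-rotation phases: D = e^{-i(0)(4.6648)}·(+0.974519)·e^{-i(0)(1.9150)} = +0.974519+0.000000i

Re=0.9745 Im=0.0000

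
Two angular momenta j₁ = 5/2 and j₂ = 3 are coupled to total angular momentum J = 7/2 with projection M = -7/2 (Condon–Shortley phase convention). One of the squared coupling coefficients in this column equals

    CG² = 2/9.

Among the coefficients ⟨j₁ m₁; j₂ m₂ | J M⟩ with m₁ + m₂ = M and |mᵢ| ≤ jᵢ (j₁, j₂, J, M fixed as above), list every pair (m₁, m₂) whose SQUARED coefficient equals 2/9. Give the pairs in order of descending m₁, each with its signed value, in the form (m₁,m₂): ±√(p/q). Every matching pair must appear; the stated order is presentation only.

(-5/2,-1): +√(2/9)

Admissible pairs with m₁+m₂ = M = -7/2: (-5/2,-1), (-3/2,-2), (-1/2,-3)
  (m₁,m₂)=(-1/2,-3): CG² = 1/3, CG = +√(1/3)
  (m₁,m₂)=(-3/2,-2): CG² = 4/9, CG = −√(4/9)
  (m₁,m₂)=(-5/2,-1): CG² = 2/9, CG = +√(2/9)   ← matches the target
Pairs with CG² = 2/9: (-5/2,-1): +√(2/9)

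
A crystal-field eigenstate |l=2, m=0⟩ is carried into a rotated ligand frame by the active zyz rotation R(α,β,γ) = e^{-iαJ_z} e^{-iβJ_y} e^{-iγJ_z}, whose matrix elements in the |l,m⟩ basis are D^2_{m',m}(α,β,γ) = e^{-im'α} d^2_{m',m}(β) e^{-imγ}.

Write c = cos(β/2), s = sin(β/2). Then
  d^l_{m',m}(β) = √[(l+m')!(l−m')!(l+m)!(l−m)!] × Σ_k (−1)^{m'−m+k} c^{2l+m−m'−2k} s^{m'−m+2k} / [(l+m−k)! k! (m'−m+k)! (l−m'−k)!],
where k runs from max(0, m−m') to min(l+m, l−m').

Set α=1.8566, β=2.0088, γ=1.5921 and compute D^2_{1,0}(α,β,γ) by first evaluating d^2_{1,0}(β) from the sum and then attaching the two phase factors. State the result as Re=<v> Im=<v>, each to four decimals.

D^2_{1,0}(1.8566,2.0088,1.5921) = e^{-i·1·1.8566}·d^2_{1,0}(2.0088)·e^{-i·0·1.5921}. Compute d first:
c=cos(2.008800/2)=0.536595, s=sin(2.008800/2)=0.843840; N=√[6·1·2·2]=4.898979
k∈{0,1} keeps every argument non-negative
  k=0: (−1)^1·4.8990/(2)·0.5366^3·0.8438^1 = -0.319356
  k=1: (−1)^2·4.8990/(2)·0.5366^1·0.8438^3 = +0.789773
d^2_{1,0}(2.0088) = -0.319356 +0.789773 = +0.470418
Attach z-rotation phases: D = e^{-i(1)(1.8566)}·(+0.470418)·e^{-i(0)(1.5921)} = -0.132624-0.451335i

Re=-0.1326 Im=-0.4513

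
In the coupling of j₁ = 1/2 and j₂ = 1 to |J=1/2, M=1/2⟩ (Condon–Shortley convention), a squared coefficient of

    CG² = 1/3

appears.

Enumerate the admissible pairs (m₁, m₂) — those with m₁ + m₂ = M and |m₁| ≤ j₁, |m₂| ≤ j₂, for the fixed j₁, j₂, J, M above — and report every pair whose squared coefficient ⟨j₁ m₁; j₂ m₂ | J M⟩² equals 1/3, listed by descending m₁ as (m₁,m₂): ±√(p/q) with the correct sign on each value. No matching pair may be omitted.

(1/2,0): +√(1/3)

Admissible pairs with m₁+m₂ = M = 1/2: (-1/2,1), (1/2,0)
  (m₁,m₂)=(1/2,0): CG² = 1/3, CG = +√(1/3)   ← matches the target
  (m₁,m₂)=(-1/2,1): CG² = 2/3, CG = −√(2/3)
Pairs with CG² = 1/3: (1/2,0): +√(1/3)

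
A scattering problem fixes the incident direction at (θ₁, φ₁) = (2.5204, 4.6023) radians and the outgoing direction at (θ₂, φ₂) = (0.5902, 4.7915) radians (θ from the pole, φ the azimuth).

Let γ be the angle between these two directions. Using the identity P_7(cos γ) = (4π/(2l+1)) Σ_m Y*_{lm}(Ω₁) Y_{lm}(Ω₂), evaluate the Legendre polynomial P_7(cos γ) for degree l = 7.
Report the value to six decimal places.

Term-by-term m-sum for l=7 (normalisation 4π/15 = 0.837758):
  m=-7: Y*=(0.007879, 0.008115)  Y=(-0.004348, -0.007032)  product (0.000023, -0.000091)
  m=-6: Y*=(0.046694, -0.036280)  Y=(-0.041079, 0.021108)  product (-0.001152, 0.002476)
  m=-5: Y*=(-0.097362, -0.158642)  Y=(0.060185, 0.144135)  product (0.017006, -0.023581)
  m=-4: Y*=(-0.346643, 0.163344)  Y=(0.332039, -0.108725)  product (-0.097339, 0.091925)
  m=-3: Y*=(0.154807, 0.451566)  Y=(-0.114683, -0.474107)  product (0.196337, -0.125182)
  m=-2: Y*=(0.201493, -0.045095)  Y=(-0.286519, 0.045716)  product (-0.055670, 0.022132)
  m=-1: Y*=(0.033214, 0.300479)  Y=(-0.018460, -0.232859)  product (0.069356, -0.013281)
  m=+0: Y*=(0.315645, -0.000000)  Y=(-0.378115, 0.000000)  product (-0.119350, 0.000000)
  m=+1: Y*=(-0.033214, 0.300479)  Y=(0.018460, -0.232859)  product (0.069356, 0.013281)
  m=+2: Y*=(0.201493, 0.045095)  Y=(-0.286519, -0.045716)  product (-0.055670, -0.022132)
  m=+3: Y*=(-0.154807, 0.451566)  Y=(0.114683, -0.474107)  product (0.196337, 0.125182)
  m=+4: Y*=(-0.346643, -0.163344)  Y=(0.332039, 0.108725)  product (-0.097339, -0.091925)
  m=+5: Y*=(0.097362, -0.158642)  Y=(-0.060185, 0.144135)  product (0.017006, 0.023581)
  m=+6: Y*=(0.046694, 0.036280)  Y=(-0.041079, -0.021108)  product (-0.001152, -0.002476)
  m=+7: Y*=(-0.007879, 0.008115)  Y=(0.004348, -0.007032)  product (0.000023, 0.000091)
Σ over m = (0.137771, 0.000000); ×(4π/15) → (0.115419, 0.000000). Real part: 0.115419

0.115419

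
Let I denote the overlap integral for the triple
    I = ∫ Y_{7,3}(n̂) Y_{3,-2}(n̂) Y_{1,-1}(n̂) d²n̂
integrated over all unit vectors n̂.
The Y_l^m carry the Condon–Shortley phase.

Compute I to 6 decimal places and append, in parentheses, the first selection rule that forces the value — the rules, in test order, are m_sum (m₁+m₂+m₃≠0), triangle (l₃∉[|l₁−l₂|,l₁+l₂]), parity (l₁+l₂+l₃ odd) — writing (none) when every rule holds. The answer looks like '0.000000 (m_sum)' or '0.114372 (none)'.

0.000000 (triangle)

triangle: need 4≤l₃≤10, have 1; I=0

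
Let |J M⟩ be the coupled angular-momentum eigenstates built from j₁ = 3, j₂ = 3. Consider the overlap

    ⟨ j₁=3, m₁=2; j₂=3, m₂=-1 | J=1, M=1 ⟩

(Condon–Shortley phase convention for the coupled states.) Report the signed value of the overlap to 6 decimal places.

triangle: 5!×1!×1!/8! = 120/40320
(j±m)!: 5!×1!×2!×4!×2!×0! = 11520
prefactor² = (2J+1)×Δ×N² = 720/7
  k=1: −1/(1!×4!×0!×1!×1!×0!) = -1/24
Σ = -1/24  ⇒  CG² = 720/7×(-1/24)² = 5/28
CG = −√(5/28) = -0.422577

−√(5/28) = -0.422577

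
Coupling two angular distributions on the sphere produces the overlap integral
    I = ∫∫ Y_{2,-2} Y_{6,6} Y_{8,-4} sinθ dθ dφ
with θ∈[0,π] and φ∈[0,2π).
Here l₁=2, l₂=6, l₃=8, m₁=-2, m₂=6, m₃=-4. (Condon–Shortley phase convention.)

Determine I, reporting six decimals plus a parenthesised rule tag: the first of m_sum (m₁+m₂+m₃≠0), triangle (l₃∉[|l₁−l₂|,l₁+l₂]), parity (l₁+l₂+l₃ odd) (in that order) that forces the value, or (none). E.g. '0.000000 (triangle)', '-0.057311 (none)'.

m-sum 0 ✓  L=16 even ✓  4≤8≤8 ✓
Π(2lᵢ+1) = 5×13×17 = 1105
triangle coeff Δ(2,6,8) = 1/30940
Σ_t [0,0]: t=0:+1/2073600 = 1/2073600
(3j)²=28/1105 [(2 6 8; 0 0 0)], sign=+1
Σ_t [0,0]: t=0:+1/11496038400 = 1/11496038400
(3j)²=1/30940 [(2 6 8; -2 6 -4)], sign=+1
⇒ 4πI² = 1/1105
I = (+1)√(1/1105/(4π)) = 0.00848621
No selection rule forces the value: the integral is nonzero (none).

0.008486 (none)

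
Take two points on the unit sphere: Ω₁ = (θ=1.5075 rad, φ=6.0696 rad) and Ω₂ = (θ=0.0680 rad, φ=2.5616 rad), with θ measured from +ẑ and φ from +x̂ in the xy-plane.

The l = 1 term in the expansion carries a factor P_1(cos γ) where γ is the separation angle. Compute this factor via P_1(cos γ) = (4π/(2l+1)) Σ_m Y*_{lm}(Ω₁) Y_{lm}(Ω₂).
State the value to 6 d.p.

Addition theorem: P_1(cos γ) = (4π/3) Σ_m Y*_{lm}(Ω₁) Y_{lm}(Ω₂), m = −1…1:
  term(m=-1) = -0.00756 - 0.00290j   from Y*(Ω₁)=0.33697 - 0.07309j, Y(Ω₂)=-0.01964 - 0.01286j
  term(m=+0) = 0.01507 + 0.00000j   from Y*(Ω₁)=0.03091 + 0.00000j, Y(Ω₂)=0.48747 + 0.00000j
  term(m=+1) = -0.00756 + 0.00290j   from Y*(Ω₁)=-0.33697 - 0.07309j, Y(Ω₂)=0.01964 - 0.01286j
Σ over m = -0.00005 + 0.00000j; ×(4π/3) → -0.00020 + 0.00000j. Real part: -0.000202

-0.000202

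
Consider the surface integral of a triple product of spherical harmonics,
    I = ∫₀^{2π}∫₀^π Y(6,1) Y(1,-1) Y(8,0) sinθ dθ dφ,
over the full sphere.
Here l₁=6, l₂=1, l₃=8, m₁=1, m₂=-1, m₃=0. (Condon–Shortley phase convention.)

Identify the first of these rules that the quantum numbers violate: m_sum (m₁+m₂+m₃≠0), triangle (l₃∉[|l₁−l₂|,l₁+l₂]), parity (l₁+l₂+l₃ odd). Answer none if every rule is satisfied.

triangle

Σmᵢ = 0  ✓
l₃∈[|l₁−l₂|,l₁+l₂]=[5,7] required, l₃=8 fails  ✗
Σlᵢ = 15 ⇒ odd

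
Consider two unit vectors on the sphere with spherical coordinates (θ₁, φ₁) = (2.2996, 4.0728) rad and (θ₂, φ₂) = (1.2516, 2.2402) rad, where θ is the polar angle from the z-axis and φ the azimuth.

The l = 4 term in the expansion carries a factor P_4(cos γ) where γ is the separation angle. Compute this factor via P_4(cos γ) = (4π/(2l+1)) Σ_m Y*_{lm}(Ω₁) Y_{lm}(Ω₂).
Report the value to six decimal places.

-0.098516

Expand P_4 via completeness: Σ_{m} conj(Y_{4,m}) at Ω₁ times Y_{4,m} at Ω₂ —
  term(m=-4) = (0.024643, 0.042685)   from Y*(Ω₁)=(-0.114382, -0.075470), Y(Ω₂)=(-0.321645, -0.160955)
  term(m=-3) = (-0.082267, 0.082265)   from Y*(Ω₁)=(-0.325294, 0.117994), Y(Ω₂)=(0.304560, -0.142420)
  term(m=-2) = (0.031792, 0.018356)   from Y*(Ω₁)=(-0.112642, 0.375252), Y(Ω₂)=(0.021543, -0.091189)
  term(m=-1) = (-0.002074, 0.007741)   from Y*(Ω₁)=(0.014685, 0.019741), Y(Ω₂)=(0.202109, 0.255419)
  term(m=+0) = (-0.014746, -0.000000)   from Y*(Ω₁)=(-0.361865, -0.000000), Y(Ω₂)=(0.040750, 0.000000)
  term(m=+1) = (-0.002074, -0.007741)   from Y*(Ω₁)=(-0.014685, 0.019741), Y(Ω₂)=(-0.202109, 0.255419)
  term(m=+2) = (0.031792, -0.018356)   from Y*(Ω₁)=(-0.112642, -0.375252), Y(Ω₂)=(0.021543, 0.091189)
  term(m=+3) = (-0.082267, -0.082265)   from Y*(Ω₁)=(0.325294, 0.117994), Y(Ω₂)=(-0.304560, -0.142420)
  term(m=+4) = (0.024643, -0.042685)   from Y*(Ω₁)=(-0.114382, 0.075470), Y(Ω₂)=(-0.321645, 0.160955)
Total Σ_m = (-0.070557, -0.000000). Multiply by 1.396263: (-0.098516, -0.000000). P_4(cos γ) = -0.098516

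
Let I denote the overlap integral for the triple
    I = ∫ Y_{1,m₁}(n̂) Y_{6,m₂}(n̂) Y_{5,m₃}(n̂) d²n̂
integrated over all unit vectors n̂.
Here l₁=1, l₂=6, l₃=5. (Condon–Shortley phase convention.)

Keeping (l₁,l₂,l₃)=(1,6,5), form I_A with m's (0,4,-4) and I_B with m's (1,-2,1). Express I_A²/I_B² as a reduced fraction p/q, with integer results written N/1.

5/7

Shared (l₁,l₂,l₃)=(1,6,5): N and (l;000)² cancel in I_A²/I_B².
A: Δ = 2!·0!·10!/13! = 1/858; Racah Σ t=1..1: t=1:−1/362880 = -1/362880; ⇒ 3j(1 6 5; 0 4 -4)² = 10/429, sgn +1
B: Δ = 2!·0!·10!/13! = 1/858; Racah Σ t=0..0: t=0:+1/34560 = 1/34560; ⇒ 3j(1 6 5; 1 -2 1)² = 14/429, sgn +1
I_A²/I_B² = (10/429)/(14/429) = 5/7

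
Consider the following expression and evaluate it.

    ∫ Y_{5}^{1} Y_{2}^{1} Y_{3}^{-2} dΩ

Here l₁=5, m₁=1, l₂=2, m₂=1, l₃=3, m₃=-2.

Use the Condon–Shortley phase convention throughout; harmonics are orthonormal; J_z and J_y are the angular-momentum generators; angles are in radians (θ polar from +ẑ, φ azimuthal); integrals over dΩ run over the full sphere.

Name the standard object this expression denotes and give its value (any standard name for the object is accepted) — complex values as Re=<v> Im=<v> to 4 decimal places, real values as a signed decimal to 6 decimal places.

This is a Gaunt coefficient — the integral of a triple product of spherical harmonics over the sphere.
Checks pass: Σm=0; 10 even; l₃=3∈[3,7].
(2·5+1)(2·2+1)(2·3+1) = 385
Δ: 4! 6! 0! / 11! → 1/2310
sum: t=2:+1/144 = 1/144
3j²(5 2 3; 0 0 0) = Δ·Π!·Σ² = 10/231  (sign -1)
sum: t=3:−1/720 = -1/720
3j²(5 2 3; 1 1 -2) = Δ·Π!·Σ² = 4/385  (sign +1)
combine: 4πI² = 385·10/231·4/385 = 40/231
take √, sign -1: I = -0.11738675

Gaunt coefficient, -0.117387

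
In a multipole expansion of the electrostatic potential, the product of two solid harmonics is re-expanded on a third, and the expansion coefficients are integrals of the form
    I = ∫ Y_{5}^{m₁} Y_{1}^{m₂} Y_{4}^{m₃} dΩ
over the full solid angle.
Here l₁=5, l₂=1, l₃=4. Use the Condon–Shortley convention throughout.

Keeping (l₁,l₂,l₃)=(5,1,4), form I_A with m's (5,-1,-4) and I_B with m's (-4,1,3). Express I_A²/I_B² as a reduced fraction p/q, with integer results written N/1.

Same 5,1,4: normalisation and zero-m 3j drop out of the ratio.
A: Δ: 2! 8! 0! / 11! → 1/495; sum: t=0:+1/80640 = 1/80640; 3j²(5 1 4; 5 -1 -4) = Δ·Π!·Σ² = 1/11  (sign +1)
B: Δ: 2! 8! 0! / 11! → 1/495; sum: t=2:+1/10080 = 1/10080; 3j²(5 1 4; -4 1 3) = Δ·Π!·Σ² = 4/55  (sign -1)
I_A²/I_B² = (1/11)/(4/55) = 5/4

5/4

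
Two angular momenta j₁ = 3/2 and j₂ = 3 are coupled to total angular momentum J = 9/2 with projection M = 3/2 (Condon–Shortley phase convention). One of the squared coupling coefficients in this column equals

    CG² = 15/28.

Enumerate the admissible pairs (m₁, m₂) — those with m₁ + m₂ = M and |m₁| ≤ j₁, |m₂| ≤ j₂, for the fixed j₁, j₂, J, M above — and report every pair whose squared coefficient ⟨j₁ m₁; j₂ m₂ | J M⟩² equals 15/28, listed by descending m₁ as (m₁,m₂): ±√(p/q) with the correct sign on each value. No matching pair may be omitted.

(1/2,1): +√(15/28)

Admissible pairs with m₁+m₂ = M = 3/2: (-3/2,3), (-1/2,2), (1/2,1), (3/2,0)
  (m₁,m₂)=(3/2,0): CG² = 5/21, CG = +√(5/21)
  (m₁,m₂)=(1/2,1): CG² = 15/28, CG = +√(15/28)   ← matches the target
  (m₁,m₂)=(-1/2,2): CG² = 3/14, CG = +√(3/14)
  (m₁,m₂)=(-3/2,3): CG² = 1/84, CG = +√(1/84)
Pairs with CG² = 15/28: (1/2,1): +√(15/28)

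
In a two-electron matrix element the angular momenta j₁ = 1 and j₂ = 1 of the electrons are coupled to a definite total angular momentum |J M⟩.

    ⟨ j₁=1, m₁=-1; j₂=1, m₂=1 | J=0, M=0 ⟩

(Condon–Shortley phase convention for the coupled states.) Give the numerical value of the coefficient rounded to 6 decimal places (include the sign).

triangle: 2!*0!*0!/3! = 2/6
(j±m)!: 0!*2!*2!*0!*0!*0! = 4
prefactor² = (2J+1)*Δ*N² = 4/3
  k=2: +1/(2!*0!*0!*0!*0!*0!) = 1/2
Σ = 1/2  ⇒  CG² = 4/3*(1/2)² = 1/3
CG = +√(1/3) = +0.577350

+√(1/3) ≈ +0.577350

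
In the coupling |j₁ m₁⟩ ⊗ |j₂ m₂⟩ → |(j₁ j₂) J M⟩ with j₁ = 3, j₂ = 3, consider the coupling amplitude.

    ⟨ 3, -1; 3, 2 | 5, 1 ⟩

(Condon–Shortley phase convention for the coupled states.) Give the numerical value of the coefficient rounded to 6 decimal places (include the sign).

triangle: 1!×5!×5!/12! = 14400/479001600
(j±m)!: 2!×4!×5!×1!×6!×4! = 99532800
prefactor² = (2J+1)×Δ×N² = 230400/7
  k=0: +1/(0!×1!×4!×5!×1!×0!) = 1/2880
  k=1: −1/(1!×0!×3!×4!×2!×1!) = -1/288
Σ = -1/320  ⇒  CG² = 230400/7×(-1/320)² = 9/28
CG = −√(9/28) = -0.566947

−√(9/28) = -0.566947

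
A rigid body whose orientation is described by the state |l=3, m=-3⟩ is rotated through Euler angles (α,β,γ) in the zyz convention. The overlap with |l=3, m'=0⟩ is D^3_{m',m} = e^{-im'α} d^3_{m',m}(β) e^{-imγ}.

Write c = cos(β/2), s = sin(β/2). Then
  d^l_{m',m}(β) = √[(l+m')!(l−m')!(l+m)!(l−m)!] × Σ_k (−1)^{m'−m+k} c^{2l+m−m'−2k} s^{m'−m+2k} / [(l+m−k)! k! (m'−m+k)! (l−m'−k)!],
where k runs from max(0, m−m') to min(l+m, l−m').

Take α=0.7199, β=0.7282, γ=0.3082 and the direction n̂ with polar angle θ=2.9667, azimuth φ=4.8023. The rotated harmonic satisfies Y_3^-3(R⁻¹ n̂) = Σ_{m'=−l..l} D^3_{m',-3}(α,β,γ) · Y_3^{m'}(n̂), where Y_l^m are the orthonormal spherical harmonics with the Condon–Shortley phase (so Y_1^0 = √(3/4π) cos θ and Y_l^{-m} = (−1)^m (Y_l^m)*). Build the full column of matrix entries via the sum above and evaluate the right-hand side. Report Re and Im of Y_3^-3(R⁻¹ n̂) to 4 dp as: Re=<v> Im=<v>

Need the full column D^3_{m',-3} for m'=−3..3 at α=0.7199, β=0.7282, γ=0.3082.
cos(β/2)=0.934445, sin(β/2)=0.356108
d^3_{-3,-3}: single k=0 term ⇒ +0.665766;  D = -0.664673+0.038123i
d^3_{-2,-3}: single k=0 term ⇒ -0.621478;  D = +0.443042-0.435831i
d^3_{-1,-3}: single k=0 term ⇒ +0.374476;  D = -0.027575+0.373460i
d^3_{0,-3}: single k=0 term ⇒ -0.164787;  D = -0.099227-0.131563i
d^3_{1,-3}: single k=0 term ⇒ +0.054385;  D = +0.053250+0.011055i
d^3_{2,-3}: single k=0 term ⇒ -0.013108;  D = -0.011407+0.006458i
d^3_{3,-3}: single k=0 term ⇒ +0.002039;  D = +0.000672-0.001926i
Y_3^{m'}(θ=2.9667,φ=4.8023) and Σ D·Y over m':
  (-0.6647+0.0381i)·(-0.0006-0.0021i)  (+0.4430-0.4358i)·(+0.0300-0.0054i)  (-0.0276+0.3735i)·(+0.0194+0.2155i)  (-0.0992-0.1316i)·(-0.6793+0.0000i)  (+0.0532+0.0111i)·(-0.0194+0.2155i)  (-0.0114+0.0065i)·(+0.0300+0.0054i)  (+0.0007-0.0019i)·(+0.0006-0.0021i)
Y_3^-3(R⁻¹ n̂) = -0.006048+0.087986i

Re=-0.0060 Im=0.0880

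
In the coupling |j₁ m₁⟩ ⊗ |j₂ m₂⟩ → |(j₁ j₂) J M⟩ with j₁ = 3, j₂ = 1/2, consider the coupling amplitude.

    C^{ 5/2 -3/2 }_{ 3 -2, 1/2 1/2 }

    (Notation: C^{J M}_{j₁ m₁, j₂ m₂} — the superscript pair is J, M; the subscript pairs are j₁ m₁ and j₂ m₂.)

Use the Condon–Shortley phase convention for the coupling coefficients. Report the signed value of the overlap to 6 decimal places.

-0.845154

j₁+j₂−J=1  J+j₁−j₂=5  J−j₁+j₂=0  j₁+j₂+J+1=7
(j₁±m₁, j₂±m₂, J±M) = (1,5,1,0,1,4)
P² = 2880/7
sum k=1..1:
  [1] −1/24 = -1/24
S = -1/24
C² = P²·S² = 5/7 ; C = -0.845154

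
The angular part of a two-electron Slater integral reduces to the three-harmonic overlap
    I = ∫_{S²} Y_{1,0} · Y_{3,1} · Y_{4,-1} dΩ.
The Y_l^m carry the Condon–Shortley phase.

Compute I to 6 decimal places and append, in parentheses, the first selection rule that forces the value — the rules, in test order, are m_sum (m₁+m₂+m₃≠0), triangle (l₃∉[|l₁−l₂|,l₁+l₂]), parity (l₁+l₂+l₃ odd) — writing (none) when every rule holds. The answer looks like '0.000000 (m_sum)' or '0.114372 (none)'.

Checks pass: Σm=0; 8 even; l₃=4∈[2,4].
(2·1+1)(2·3+1)(2·4+1) = 189
Δ: 0! 2! 6! / 9! → 1/252
sum: t=0:+1/36 = 1/36
3j²(1 3 4; 0 0 0) = Δ·Π!·Σ² = 4/63  (sign +1)
sum: t=0:+1/48 = 1/48
3j²(1 3 4; 0 1 -1) = Δ·Π!·Σ² = 5/84  (sign -1)
combine: 4πI² = 189·4/63·5/84 = 5/7
take √, sign -1: I = -0.23841361
No selection rule forces the value: the integral is nonzero (none).

-0.238414 (none)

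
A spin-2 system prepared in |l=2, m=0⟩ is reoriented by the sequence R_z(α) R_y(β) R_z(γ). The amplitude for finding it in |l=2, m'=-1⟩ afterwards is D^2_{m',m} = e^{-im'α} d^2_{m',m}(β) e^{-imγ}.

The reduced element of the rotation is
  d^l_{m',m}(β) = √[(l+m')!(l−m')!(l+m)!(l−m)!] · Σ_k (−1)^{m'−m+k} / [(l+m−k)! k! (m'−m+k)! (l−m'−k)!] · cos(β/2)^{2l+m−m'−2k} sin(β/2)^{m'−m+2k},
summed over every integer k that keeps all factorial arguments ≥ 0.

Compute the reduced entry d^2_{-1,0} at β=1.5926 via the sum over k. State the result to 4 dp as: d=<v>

d=-0.0267

d^2_{-1,0}(β=1.5926) via the finite sum:
With c≡cos(β/2)=0.699356 and s≡sin(β/2)=0.714773, N=[1·6·2·2]^{1/2}=4.898979
The bounds max(0,m−m')=1 and min(l+m,l−m')=2 give 2 terms
  k=1: (−1)^0·4.8990/(2)·0.6994^3·0.7148^1 = +0.598879
  k=2: (−1)^1·4.8990/(2)·0.6994^1·0.7148^3 = -0.625575
d^2_{-1,0}(1.5926) = +0.598879 -0.625575 = -0.026695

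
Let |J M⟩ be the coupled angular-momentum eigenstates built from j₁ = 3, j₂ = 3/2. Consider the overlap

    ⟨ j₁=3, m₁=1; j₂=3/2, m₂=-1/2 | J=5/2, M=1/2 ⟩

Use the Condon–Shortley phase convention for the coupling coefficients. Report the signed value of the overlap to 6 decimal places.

j₁+j₂−J=2  J+j₁−j₂=4  J−j₁+j₂=1  j₁+j₂+J+1=8
(j₁±m₁, j₂±m₂, J±M) = (4,2,1,2,3,2)
P² = 288/35
sum k=0..1:
  [0] +1/8 = 1/8
  [1] −1/6 = -1/6
S = -1/24
C² = P²·S² = 1/70 ; C = -0.119523

-0.119523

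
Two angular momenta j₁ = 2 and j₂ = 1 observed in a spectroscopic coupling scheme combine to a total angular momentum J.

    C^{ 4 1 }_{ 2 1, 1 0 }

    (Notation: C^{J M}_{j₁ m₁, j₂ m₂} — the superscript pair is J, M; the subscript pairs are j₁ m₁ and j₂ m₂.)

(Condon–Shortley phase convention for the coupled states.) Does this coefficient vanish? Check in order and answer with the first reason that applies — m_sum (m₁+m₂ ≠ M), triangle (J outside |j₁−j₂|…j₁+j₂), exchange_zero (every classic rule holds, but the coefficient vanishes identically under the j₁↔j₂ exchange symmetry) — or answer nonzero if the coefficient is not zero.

m-sum: m₁+m₂ = 1+0 = 1, M = 1  ✓
triangle: need |j₁−j₂| ≤ J ≤ j₁+j₂, i.e. J ∈ [1, 3]; J = 4 is outside ✗ ⇒ coefficient is 0

triangle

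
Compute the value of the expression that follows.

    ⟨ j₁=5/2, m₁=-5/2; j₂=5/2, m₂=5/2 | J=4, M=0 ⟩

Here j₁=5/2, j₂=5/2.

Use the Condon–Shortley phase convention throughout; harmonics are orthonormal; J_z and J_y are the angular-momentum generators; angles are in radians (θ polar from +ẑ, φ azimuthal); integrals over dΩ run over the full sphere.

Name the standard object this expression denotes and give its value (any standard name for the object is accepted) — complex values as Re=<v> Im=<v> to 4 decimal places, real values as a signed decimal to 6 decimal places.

This is a Clebsch–Gordan (vector-coupling) coefficient.
j₁+j₂−J=1  J+j₁−j₂=4  J−j₁+j₂=4  j₁+j₂+J+1=10
(j₁±m₁, j₂±m₂, J±M) = (0,5,5,0,4,4)
P² = 82944/7
sum k=1..1:
  [1] −1/576 = -1/576
S = -1/576
C² = P²·S² = 1/28 ; C = -0.188982

Clebsch–Gordan coefficient, −√(1/28) ≈ -0.188982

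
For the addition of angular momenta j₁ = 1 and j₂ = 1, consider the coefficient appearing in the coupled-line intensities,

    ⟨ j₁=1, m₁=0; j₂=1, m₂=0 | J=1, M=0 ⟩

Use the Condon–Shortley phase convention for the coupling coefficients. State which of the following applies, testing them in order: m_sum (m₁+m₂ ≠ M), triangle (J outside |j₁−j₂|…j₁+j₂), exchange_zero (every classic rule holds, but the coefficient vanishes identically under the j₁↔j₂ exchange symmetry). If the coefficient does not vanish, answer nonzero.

exchange_zero

m-sum: m₁+m₂ = 0+0 = 0, M = 0  ✓
triangle: |j₁−j₂| = 0 ≤ J = 1 ≤ j₁+j₂ = 2  ✓
exchange: j₁=j₂ and m₁=m₂, and (−1)^(j₁+j₂−J) = (−1)^1 = −1 forces ⟨j₁m₁;j₂m₂|JM⟩ = −⟨j₂m₂;j₁m₁|JM⟩ = −⟨j₁m₁;j₂m₂|JM⟩ ⇒ the coefficient vanishes identically
Racah sum check: Σ_k collapses to 0 ⇒ CG = 0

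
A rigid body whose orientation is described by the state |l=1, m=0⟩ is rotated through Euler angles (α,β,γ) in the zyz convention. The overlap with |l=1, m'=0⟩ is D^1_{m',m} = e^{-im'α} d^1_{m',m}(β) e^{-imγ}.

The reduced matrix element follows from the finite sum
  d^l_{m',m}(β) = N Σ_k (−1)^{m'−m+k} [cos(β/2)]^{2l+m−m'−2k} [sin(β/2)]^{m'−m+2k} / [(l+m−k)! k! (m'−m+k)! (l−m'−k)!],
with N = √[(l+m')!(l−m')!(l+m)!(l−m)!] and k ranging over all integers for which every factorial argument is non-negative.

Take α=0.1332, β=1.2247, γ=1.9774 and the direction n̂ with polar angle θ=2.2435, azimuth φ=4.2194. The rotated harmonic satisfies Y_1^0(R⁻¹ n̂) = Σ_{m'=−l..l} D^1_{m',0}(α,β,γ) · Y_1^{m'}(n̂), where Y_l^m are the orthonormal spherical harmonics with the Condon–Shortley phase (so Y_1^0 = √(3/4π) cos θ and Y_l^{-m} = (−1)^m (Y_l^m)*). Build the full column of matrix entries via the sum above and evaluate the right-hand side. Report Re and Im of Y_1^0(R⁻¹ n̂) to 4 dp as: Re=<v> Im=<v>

Need the full column D^1_{m',0} for m'=−1..1 at α=0.1332, β=1.2247, γ=1.9774.
cos(β/2)=0.818300, sin(β/2)=0.574792
d^1_{-1,0}: single k=1 term ⇒ +0.665178;  D = +0.659286+0.088340i
d^1_{0,0}: k∈[0..1] ⇒ +0.669614 -0.330386 = +0.339228;  D = +0.339228+0.000000i
d^1_{1,0}: single k=0 term ⇒ -0.665178;  D = -0.659286+0.088340i
Y_1^{m'}(θ=2.2435,φ=4.2194) and Σ D·Y over m':
  (+0.6593+0.0883i)·(-0.1279+0.2380i)  (+0.3392+0.0000i)·(-0.3044+0.0000i)  (-0.6593+0.0883i)·(+0.1279+0.2380i)
Y_1^0(R⁻¹ n̂) = -0.313964+0.000000i

Re=-0.3140 Im=0.0000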